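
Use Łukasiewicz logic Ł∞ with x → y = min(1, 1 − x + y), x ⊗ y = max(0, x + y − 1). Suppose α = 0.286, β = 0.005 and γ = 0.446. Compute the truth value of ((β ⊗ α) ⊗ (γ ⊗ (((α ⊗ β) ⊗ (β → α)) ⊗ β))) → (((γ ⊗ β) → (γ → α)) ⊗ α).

1.000

β ⊗ α = max(0, 0.005 + 0.286 − 1) = max(0, -0.709) = 0.000
α ⊗ β = max(0, 0.286 + 0.005 − 1) = max(0, -0.709) = 0.000
β → α = min(1, 1 − 0.005 + 0.286) = min(1, 1.281) = 1.000
(α ⊗ β) ⊗ (β → α) = max(0, 0.000 + 1.000 − 1) = max(0, 0.000) = 0.000
((α ⊗ β) ⊗ (β → α)) ⊗ β = max(0, 0.000 + 0.005 − 1) = max(0, -0.995) = 0.000
γ ⊗ (((α ⊗ β) ⊗ (β → α)) ⊗ β) = max(0, 0.446 + 0.000 − 1) = max(0, -0.554) = 0.000
(β ⊗ α) ⊗ (γ ⊗ (((α ⊗ β) ⊗ (β → α)) ⊗ β)) = max(0, 0.000 + 0.000 − 1) = max(0, -1.000) = 0.000
γ ⊗ β = max(0, 0.446 + 0.005 − 1) = max(0, -0.549) = 0.000
γ → α = min(1, 1 − 0.446 + 0.286) = min(1, 0.840) = 0.840
(γ ⊗ β) → (γ → α) = min(1, 1 − 0.000 + 0.840) = min(1, 1.840) = 1.000
((γ ⊗ β) → (γ → α)) ⊗ α = max(0, 1.000 + 0.286 − 1) = max(0, 0.286) = 0.286
((β ⊗ α) ⊗ (γ ⊗ (((α ⊗ β) ⊗ (β → α)) ⊗ β))) → (((γ ⊗ β) → (γ → α)) ⊗ α) = min(1, 1 − 0.000 + 0.286) = min(1, 1.286) = 1.000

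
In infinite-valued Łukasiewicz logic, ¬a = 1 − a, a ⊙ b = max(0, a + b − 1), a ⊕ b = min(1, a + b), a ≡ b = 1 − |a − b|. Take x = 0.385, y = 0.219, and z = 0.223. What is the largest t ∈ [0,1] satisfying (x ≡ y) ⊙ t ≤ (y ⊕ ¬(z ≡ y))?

x ≡ y = 1 − |0.385 − 0.219| = 1 − 0.166 = 0.834
So the left factor is x ≡ y = 0.834.
z ≡ y = 1 − |0.223 − 0.219| = 1 − 0.004 = 0.996
¬(z ≡ y) = 1 − 0.996 = 0.004
y ⊕ ¬(z ≡ y) = min(1, 0.219 + 0.004) = min(1, 0.223) = 0.223
So the right-hand bound is y ⊕ ¬(z ≡ y) = 0.223.
The residuum of the Łukasiewicz t-norm gives the supremum: min(1, 1 − 0.834 + 0.223).
1 − 0.834 + 0.223 = 0.389, so t = min(1, 0.389) = 0.389.
Check: 0.834 ⊙ 0.389 = max(0, 0.223) = 0.223 ≤ 0.223.

0.389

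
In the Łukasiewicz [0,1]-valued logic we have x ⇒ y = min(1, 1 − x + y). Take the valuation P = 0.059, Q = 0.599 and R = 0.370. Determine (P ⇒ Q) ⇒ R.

0.370

P ⇒ Q = min(1, 1 − 0.059 + 0.599) = min(1, 1.540) = 1.000
(P ⇒ Q) ⇒ R = min(1, 1 − 1.000 + 0.370) = min(1, 0.370) = 0.370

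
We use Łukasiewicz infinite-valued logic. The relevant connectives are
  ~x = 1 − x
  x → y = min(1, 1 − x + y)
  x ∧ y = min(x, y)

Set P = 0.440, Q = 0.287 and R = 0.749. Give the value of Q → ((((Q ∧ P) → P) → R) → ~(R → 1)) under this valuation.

Q ∧ P = min(0.287, 0.440) = 0.287
(Q ∧ P) → P = min(1, 1 − 0.287 + 0.440) = min(1, 1.153) = 1.000
((Q ∧ P) → P) → R = min(1, 1 − 1.000 + 0.749) = min(1, 0.749) = 0.749
R → 1 = min(1, 1 − 0.749 + 1.000) = min(1, 1.251) = 1.000
~(R → 1) = 1 − 1.000 = 0.000
(((Q ∧ P) → P) → R) → ~(R → 1) = min(1, 1 − 0.749 + 0.000) = min(1, 0.251) = 0.251
Q → ((((Q ∧ P) → P) → R) → ~(R → 1)) = min(1, 1 − 0.287 + 0.251) = min(1, 0.964) = 0.964

0.964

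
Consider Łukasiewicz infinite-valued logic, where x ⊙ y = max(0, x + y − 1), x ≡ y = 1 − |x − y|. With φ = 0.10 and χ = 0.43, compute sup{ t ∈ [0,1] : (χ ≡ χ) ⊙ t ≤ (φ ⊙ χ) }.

χ ≡ χ = 1 − |0.43 − 0.43| = 1 − 0.00 = 1.00
So the left factor is χ ≡ χ = 1.00.
φ ⊙ χ = max(0, 0.10 + 0.43 − 1) = max(0, -0.47) = 0.00
So the right-hand bound is φ ⊙ χ = 0.00.
The residuum of the Łukasiewicz t-norm gives the supremum: min(1, 1 − 1.00 + 0.00).
1 − 1.00 + 0.00 = 0.00, so t = min(1, 0.00) = 0.00.
Check: 1.00 ⊙ 0.00 = max(0, 0.00) = 0.00 ≤ 0.00.

0.00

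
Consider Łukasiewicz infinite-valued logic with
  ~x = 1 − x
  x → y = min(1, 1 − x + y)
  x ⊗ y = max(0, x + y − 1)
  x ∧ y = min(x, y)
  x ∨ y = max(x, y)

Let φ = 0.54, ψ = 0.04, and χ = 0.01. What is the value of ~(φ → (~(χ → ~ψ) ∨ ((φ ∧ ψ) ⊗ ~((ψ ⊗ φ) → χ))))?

~ψ = 1 − 0.04 = 0.96
χ → ~ψ = min(1, 1 − 0.01 + 0.96) = min(1, 1.95) = 1.00
~(χ → ~ψ) = 1 − 1.00 = 0.00
φ ∧ ψ = min(0.54, 0.04) = 0.04
ψ ⊗ φ = max(0, 0.04 + 0.54 − 1) = max(0, -0.42) = 0.00
(ψ ⊗ φ) → χ = min(1, 1 − 0.00 + 0.01) = min(1, 1.01) = 1.00
~((ψ ⊗ φ) → χ) = 1 − 1.00 = 0.00
(φ ∧ ψ) ⊗ ~((ψ ⊗ φ) → χ) = max(0, 0.04 + 0.00 − 1) = max(0, -0.96) = 0.00
~(χ → ~ψ) ∨ ((φ ∧ ψ) ⊗ ~((ψ ⊗ φ) → χ)) = max(0.00, 0.00) = 0.00
φ → (~(χ → ~ψ) ∨ ((φ ∧ ψ) ⊗ ~((ψ ⊗ φ) → χ))) = min(1, 1 − 0.54 + 0.00) = min(1, 0.46) = 0.46
~(φ → (~(χ → ~ψ) ∨ ((φ ∧ ψ) ⊗ ~((ψ ⊗ φ) → χ)))) = 1 − 0.46 = 0.54

0.54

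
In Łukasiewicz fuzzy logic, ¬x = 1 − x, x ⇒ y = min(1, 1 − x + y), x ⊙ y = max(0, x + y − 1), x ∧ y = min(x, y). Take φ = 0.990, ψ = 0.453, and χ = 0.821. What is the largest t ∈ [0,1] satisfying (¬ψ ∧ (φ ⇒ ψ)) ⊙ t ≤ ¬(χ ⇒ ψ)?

¬ψ = 1 − 0.453 = 0.547
φ ⇒ ψ = min(1, 1 − 0.990 + 0.453) = min(1, 0.463) = 0.463
¬ψ ∧ (φ ⇒ ψ) = min(0.547, 0.463) = 0.463
So the left factor is ¬ψ ∧ (φ ⇒ ψ) = 0.463.
χ ⇒ ψ = min(1, 1 − 0.821 + 0.453) = min(1, 0.632) = 0.632
¬(χ ⇒ ψ) = 1 − 0.632 = 0.368
So the right-hand bound is ¬(χ ⇒ ψ) = 0.368.
The residuum of the Łukasiewicz t-norm gives the supremum: min(1, 1 − 0.463 + 0.368).
1 − 0.463 + 0.368 = 0.905, so t = min(1, 0.905) = 0.905.
Check: 0.463 ⊙ 0.905 = max(0, 0.368) = 0.368 ≤ 0.368.

0.905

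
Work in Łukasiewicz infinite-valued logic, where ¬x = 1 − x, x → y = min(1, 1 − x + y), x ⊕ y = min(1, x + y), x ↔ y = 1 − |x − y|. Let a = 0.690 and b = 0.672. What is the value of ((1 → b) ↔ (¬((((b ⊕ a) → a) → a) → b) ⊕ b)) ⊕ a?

1.000

1 → b = min(1, 1 − 1.000 + 0.672) = min(1, 0.672) = 0.672
b ⊕ a = min(1, 0.672 + 0.690) = min(1, 1.362) = 1.000
(b ⊕ a) → a = min(1, 1 − 1.000 + 0.690) = min(1, 0.690) = 0.690
((b ⊕ a) → a) → a = min(1, 1 − 0.690 + 0.690) = min(1, 1.000) = 1.000
(((b ⊕ a) → a) → a) → b = min(1, 1 − 1.000 + 0.672) = min(1, 0.672) = 0.672
¬((((b ⊕ a) → a) → a) → b) = 1 − 0.672 = 0.328
¬((((b ⊕ a) → a) → a) → b) ⊕ b = min(1, 0.328 + 0.672) = min(1, 1.000) = 1.000
(1 → b) ↔ (¬((((b ⊕ a) → a) → a) → b) ⊕ b) = 1 − |0.672 − 1.000| = 1 − 0.328 = 0.672
((1 → b) ↔ (¬((((b ⊕ a) → a) → a) → b) ⊕ b)) ⊕ a = min(1, 0.672 + 0.690) = min(1, 1.362) = 1.000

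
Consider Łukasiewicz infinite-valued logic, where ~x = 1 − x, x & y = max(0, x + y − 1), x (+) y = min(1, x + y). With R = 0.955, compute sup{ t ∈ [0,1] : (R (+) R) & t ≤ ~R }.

0.045

R (+) R = min(1, 0.955 + 0.955) = min(1, 1.910) = 1.000
So the left factor is R (+) R = 1.000.
~R = 1 − 0.955 = 0.045
So the right-hand bound is ~R = 0.045.
The residuum of the Łukasiewicz t-norm gives the supremum: min(1, 1 − 1.000 + 0.045).
1 − 1.000 + 0.045 = 0.045, so t = min(1, 0.045) = 0.045.
Check: 1.000 & 0.045 = max(0, 0.045) = 0.045 ≤ 0.045.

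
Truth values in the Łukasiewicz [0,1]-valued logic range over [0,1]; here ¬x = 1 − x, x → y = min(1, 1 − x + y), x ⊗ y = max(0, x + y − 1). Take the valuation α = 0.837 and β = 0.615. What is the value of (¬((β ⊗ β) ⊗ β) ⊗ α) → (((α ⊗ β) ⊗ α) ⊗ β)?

0.163

β ⊗ β = max(0, 0.615 + 0.615 − 1) = max(0, 0.230) = 0.230
(β ⊗ β) ⊗ β = max(0, 0.230 + 0.615 − 1) = max(0, -0.155) = 0.000
¬((β ⊗ β) ⊗ β) = 1 − 0.000 = 1.000
¬((β ⊗ β) ⊗ β) ⊗ α = max(0, 1.000 + 0.837 − 1) = max(0, 0.837) = 0.837
α ⊗ β = max(0, 0.837 + 0.615 − 1) = max(0, 0.452) = 0.452
(α ⊗ β) ⊗ α = max(0, 0.452 + 0.837 − 1) = max(0, 0.289) = 0.289
((α ⊗ β) ⊗ α) ⊗ β = max(0, 0.289 + 0.615 − 1) = max(0, -0.096) = 0.000
(¬((β ⊗ β) ⊗ β) ⊗ α) → (((α ⊗ β) ⊗ α) ⊗ β) = min(1, 1 − 0.837 + 0.000) = min(1, 0.163) = 0.163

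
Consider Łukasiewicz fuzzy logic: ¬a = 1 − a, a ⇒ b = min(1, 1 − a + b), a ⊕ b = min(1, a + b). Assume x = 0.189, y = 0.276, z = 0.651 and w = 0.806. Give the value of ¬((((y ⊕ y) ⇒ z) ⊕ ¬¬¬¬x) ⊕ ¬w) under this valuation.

0.000

y ⊕ y = min(1, 0.276 + 0.276) = min(1, 0.552) = 0.552
(y ⊕ y) ⇒ z = min(1, 1 − 0.552 + 0.651) = min(1, 1.099) = 1.000
¬x = 1 − 0.189 = 0.811
¬¬x = 1 − 0.811 = 0.189
¬¬¬x = 1 − 0.189 = 0.811
¬¬¬¬x = 1 − 0.811 = 0.189
((y ⊕ y) ⇒ z) ⊕ ¬¬¬¬x = min(1, 1.000 + 0.189) = min(1, 1.189) = 1.000
¬w = 1 − 0.806 = 0.194
(((y ⊕ y) ⇒ z) ⊕ ¬¬¬¬x) ⊕ ¬w = min(1, 1.000 + 0.194) = min(1, 1.194) = 1.000
¬((((y ⊕ y) ⇒ z) ⊕ ¬¬¬¬x) ⊕ ¬w) = 1 − 1.000 = 0.000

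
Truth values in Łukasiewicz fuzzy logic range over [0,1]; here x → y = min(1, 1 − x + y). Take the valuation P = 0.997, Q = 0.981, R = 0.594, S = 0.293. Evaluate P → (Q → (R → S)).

0.721

R → S = min(1, 1 − 0.594 + 0.293) = min(1, 0.699) = 0.699
Q → (R → S) = min(1, 1 − 0.981 + 0.699) = min(1, 0.718) = 0.718
P → (Q → (R → S)) = min(1, 1 − 0.997 + 0.718) = min(1, 0.721) = 0.721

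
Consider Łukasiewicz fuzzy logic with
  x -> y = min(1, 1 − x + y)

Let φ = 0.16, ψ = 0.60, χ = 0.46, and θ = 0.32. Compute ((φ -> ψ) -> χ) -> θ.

φ -> ψ = min(1, 1 − 0.16 + 0.60) = min(1, 1.44) = 1.00
(φ -> ψ) -> χ = min(1, 1 − 1.00 + 0.46) = min(1, 0.46) = 0.46
((φ -> ψ) -> χ) -> θ = min(1, 1 − 0.46 + 0.32) = min(1, 0.86) = 0.86

0.86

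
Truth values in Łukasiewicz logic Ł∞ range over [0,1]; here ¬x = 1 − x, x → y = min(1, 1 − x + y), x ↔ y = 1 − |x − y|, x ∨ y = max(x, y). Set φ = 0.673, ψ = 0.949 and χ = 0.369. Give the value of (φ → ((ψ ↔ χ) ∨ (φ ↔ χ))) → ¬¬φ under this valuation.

ψ ↔ χ = 1 − |0.949 − 0.369| = 1 − 0.580 = 0.420
φ ↔ χ = 1 − |0.673 − 0.369| = 1 − 0.304 = 0.696
(ψ ↔ χ) ∨ (φ ↔ χ) = max(0.420, 0.696) = 0.696
φ → ((ψ ↔ χ) ∨ (φ ↔ χ)) = min(1, 1 − 0.673 + 0.696) = min(1, 1.023) = 1.000
¬φ = 1 − 0.673 = 0.327
¬¬φ = 1 − 0.327 = 0.673
(φ → ((ψ ↔ χ) ∨ (φ ↔ χ))) → ¬¬φ = min(1, 1 − 1.000 + 0.673) = min(1, 0.673) = 0.673

0.673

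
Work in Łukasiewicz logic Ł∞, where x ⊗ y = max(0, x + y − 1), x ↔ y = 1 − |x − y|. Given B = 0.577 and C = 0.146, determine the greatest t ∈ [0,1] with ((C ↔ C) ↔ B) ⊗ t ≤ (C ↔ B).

0.992

C ↔ C = 1 − |0.146 − 0.146| = 1 − 0.000 = 1.000
(C ↔ C) ↔ B = 1 − |1.000 − 0.577| = 1 − 0.423 = 0.577
So the left factor is (C ↔ C) ↔ B = 0.577.
C ↔ B = 1 − |0.146 − 0.577| = 1 − 0.431 = 0.569
So the right-hand bound is C ↔ B = 0.569.
The residuum of the Łukasiewicz t-norm gives the supremum: min(1, 1 − 0.577 + 0.569).
1 − 0.577 + 0.569 = 0.992, so t = min(1, 0.992) = 0.992.
Check: 0.577 ⊗ 0.992 = max(0, 0.569) = 0.569 ≤ 0.569.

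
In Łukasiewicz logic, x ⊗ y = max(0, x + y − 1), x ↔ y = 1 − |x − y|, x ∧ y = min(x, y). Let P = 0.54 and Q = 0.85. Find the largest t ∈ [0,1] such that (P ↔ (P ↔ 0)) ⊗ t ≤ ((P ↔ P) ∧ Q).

0.93

P ↔ 0 = 1 − |0.54 − 0.00| = 1 − 0.54 = 0.46
P ↔ (P ↔ 0) = 1 − |0.54 − 0.46| = 1 − 0.08 = 0.92
So the left factor is P ↔ (P ↔ 0) = 0.92.
P ↔ P = 1 − |0.54 − 0.54| = 1 − 0.00 = 1.00
(P ↔ P) ∧ Q = min(1.00, 0.85) = 0.85
So the right-hand bound is (P ↔ P) ∧ Q = 0.85.
The residuum of the Łukasiewicz t-norm gives the supremum: min(1, 1 − 0.92 + 0.85).
1 − 0.92 + 0.85 = 0.93, so t = min(1, 0.93) = 0.93.
Check: 0.92 ⊗ 0.93 = max(0, 0.85) = 0.85 ≤ 0.85.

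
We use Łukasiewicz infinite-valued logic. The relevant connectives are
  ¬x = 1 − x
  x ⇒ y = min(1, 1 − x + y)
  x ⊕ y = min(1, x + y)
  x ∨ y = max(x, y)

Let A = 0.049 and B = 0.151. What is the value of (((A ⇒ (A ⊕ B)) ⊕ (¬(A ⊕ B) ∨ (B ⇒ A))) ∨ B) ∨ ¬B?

A ⊕ B = min(1, 0.049 + 0.151) = min(1, 0.200) = 0.200
A ⇒ (A ⊕ B) = min(1, 1 − 0.049 + 0.200) = min(1, 1.151) = 1.000
¬(A ⊕ B) = 1 − 0.200 = 0.800
B ⇒ A = min(1, 1 − 0.151 + 0.049) = min(1, 0.898) = 0.898
¬(A ⊕ B) ∨ (B ⇒ A) = max(0.800, 0.898) = 0.898
(A ⇒ (A ⊕ B)) ⊕ (¬(A ⊕ B) ∨ (B ⇒ A)) = min(1, 1.000 + 0.898) = min(1, 1.898) = 1.000
((A ⇒ (A ⊕ B)) ⊕ (¬(A ⊕ B) ∨ (B ⇒ A))) ∨ B = max(1.000, 0.151) = 1.000
¬B = 1 − 0.151 = 0.849
(((A ⇒ (A ⊕ B)) ⊕ (¬(A ⊕ B) ∨ (B ⇒ A))) ∨ B) ∨ ¬B = max(1.000, 0.849) = 1.000

1.000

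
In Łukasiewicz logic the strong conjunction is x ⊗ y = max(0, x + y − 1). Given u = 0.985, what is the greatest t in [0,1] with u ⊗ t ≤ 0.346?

The residuum of the Łukasiewicz t-norm gives the supremum: min(1, 1 − 0.985 + 0.346).
1 − 0.985 + 0.346 = 0.361, so t = min(1, 0.361) = 0.361.
Check: 0.985 ⊗ 0.361 = max(0, 0.346) = 0.346 ≤ 0.346.

0.361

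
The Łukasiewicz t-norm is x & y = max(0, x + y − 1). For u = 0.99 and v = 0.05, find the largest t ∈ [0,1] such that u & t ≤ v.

The residuum of the Łukasiewicz t-norm gives the supremum: min(1, 1 − 0.99 + 0.05).
1 − 0.99 + 0.05 = 0.06, so t = min(1, 0.06) = 0.06.
Check: 0.99 & 0.06 = max(0, 0.05) = 0.05 ≤ 0.05.

0.06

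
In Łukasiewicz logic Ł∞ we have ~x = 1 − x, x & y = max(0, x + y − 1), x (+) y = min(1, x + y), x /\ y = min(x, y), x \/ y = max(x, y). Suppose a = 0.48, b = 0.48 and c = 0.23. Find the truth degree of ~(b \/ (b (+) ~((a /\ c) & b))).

a /\ c = min(0.48, 0.23) = 0.23
(a /\ c) & b = max(0, 0.23 + 0.48 − 1) = max(0, -0.29) = 0.00
~((a /\ c) & b) = 1 − 0.00 = 1.00
b (+) ~((a /\ c) & b) = min(1, 0.48 + 1.00) = min(1, 1.48) = 1.00
b \/ (b (+) ~((a /\ c) & b)) = max(0.48, 1.00) = 1.00
~(b \/ (b (+) ~((a /\ c) & b))) = 1 − 1.00 = 0.00

0.00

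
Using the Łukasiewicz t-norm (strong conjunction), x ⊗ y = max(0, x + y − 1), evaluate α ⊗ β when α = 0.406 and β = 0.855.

α ⊗ β = max(0, 0.406 + 0.855 − 1) = max(0, 0.261) = 0.261
For comparison, the Gödel (minimum) t-norm min(x, y) would give 0.406.

0.261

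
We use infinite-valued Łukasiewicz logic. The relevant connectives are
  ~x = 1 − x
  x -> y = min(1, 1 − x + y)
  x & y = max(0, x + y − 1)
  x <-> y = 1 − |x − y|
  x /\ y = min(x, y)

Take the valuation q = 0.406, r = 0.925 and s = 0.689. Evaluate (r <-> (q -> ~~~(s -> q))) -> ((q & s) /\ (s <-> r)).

0.143

s -> q = min(1, 1 − 0.689 + 0.406) = min(1, 0.717) = 0.717
~(s -> q) = 1 − 0.717 = 0.283
~~(s -> q) = 1 − 0.283 = 0.717
~~~(s -> q) = 1 − 0.717 = 0.283
q -> ~~~(s -> q) = min(1, 1 − 0.406 + 0.283) = min(1, 0.877) = 0.877
r <-> (q -> ~~~(s -> q)) = 1 − |0.925 − 0.877| = 1 − 0.048 = 0.952
q & s = max(0, 0.406 + 0.689 − 1) = max(0, 0.095) = 0.095
s <-> r = 1 − |0.689 − 0.925| = 1 − 0.236 = 0.764
(q & s) /\ (s <-> r) = min(0.095, 0.764) = 0.095
(r <-> (q -> ~~~(s -> q))) -> ((q & s) /\ (s <-> r)) = min(1, 1 − 0.952 + 0.095) = min(1, 0.143) = 0.143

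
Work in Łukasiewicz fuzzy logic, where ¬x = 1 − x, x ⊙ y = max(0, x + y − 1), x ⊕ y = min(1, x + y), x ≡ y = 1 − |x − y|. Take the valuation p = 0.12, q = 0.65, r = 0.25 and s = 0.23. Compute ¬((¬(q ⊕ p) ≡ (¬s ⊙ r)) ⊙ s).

q ⊕ p = min(1, 0.65 + 0.12) = min(1, 0.77) = 0.77
¬(q ⊕ p) = 1 − 0.77 = 0.23
¬s = 1 − 0.23 = 0.77
¬s ⊙ r = max(0, 0.77 + 0.25 − 1) = max(0, 0.02) = 0.02
¬(q ⊕ p) ≡ (¬s ⊙ r) = 1 − |0.23 − 0.02| = 1 − 0.21 = 0.79
(¬(q ⊕ p) ≡ (¬s ⊙ r)) ⊙ s = max(0, 0.79 + 0.23 − 1) = max(0, 0.02) = 0.02
¬((¬(q ⊕ p) ≡ (¬s ⊙ r)) ⊙ s) = 1 − 0.02 = 0.98

0.98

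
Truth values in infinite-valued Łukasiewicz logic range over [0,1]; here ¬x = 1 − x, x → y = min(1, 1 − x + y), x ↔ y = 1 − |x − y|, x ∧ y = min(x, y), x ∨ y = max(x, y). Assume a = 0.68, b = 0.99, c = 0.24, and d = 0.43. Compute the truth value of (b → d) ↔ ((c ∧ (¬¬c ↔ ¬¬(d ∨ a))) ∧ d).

0.80

b → d = min(1, 1 − 0.99 + 0.43) = min(1, 0.44) = 0.44
¬c = 1 − 0.24 = 0.76
¬¬c = 1 − 0.76 = 0.24
d ∨ a = max(0.43, 0.68) = 0.68
¬(d ∨ a) = 1 − 0.68 = 0.32
¬¬(d ∨ a) = 1 − 0.32 = 0.68
¬¬c ↔ ¬¬(d ∨ a) = 1 − |0.24 − 0.68| = 1 − 0.44 = 0.56
c ∧ (¬¬c ↔ ¬¬(d ∨ a)) = min(0.24, 0.56) = 0.24
(c ∧ (¬¬c ↔ ¬¬(d ∨ a))) ∧ d = min(0.24, 0.43) = 0.24
(b → d) ↔ ((c ∧ (¬¬c ↔ ¬¬(d ∨ a))) ∧ d) = 1 − |0.44 − 0.24| = 1 − 0.20 = 0.80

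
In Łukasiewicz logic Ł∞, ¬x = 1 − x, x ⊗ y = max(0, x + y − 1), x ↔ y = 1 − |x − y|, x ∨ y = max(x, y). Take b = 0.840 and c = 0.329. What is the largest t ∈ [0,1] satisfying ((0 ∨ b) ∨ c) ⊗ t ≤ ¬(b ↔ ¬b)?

0.840

0 ∨ b = max(0.000, 0.840) = 0.840
(0 ∨ b) ∨ c = max(0.840, 0.329) = 0.840
So the left factor is (0 ∨ b) ∨ c = 0.840.
¬b = 1 − 0.840 = 0.160
b ↔ ¬b = 1 − |0.840 − 0.160| = 1 − 0.680 = 0.320
¬(b ↔ ¬b) = 1 − 0.320 = 0.680
So the right-hand bound is ¬(b ↔ ¬b) = 0.680.
The residuum of the Łukasiewicz t-norm gives the supremum: min(1, 1 − 0.840 + 0.680).
1 − 0.840 + 0.680 = 0.840, so t = min(1, 0.840) = 0.840.
Check: 0.840 ⊗ 0.840 = max(0, 0.680) = 0.680 ≤ 0.680.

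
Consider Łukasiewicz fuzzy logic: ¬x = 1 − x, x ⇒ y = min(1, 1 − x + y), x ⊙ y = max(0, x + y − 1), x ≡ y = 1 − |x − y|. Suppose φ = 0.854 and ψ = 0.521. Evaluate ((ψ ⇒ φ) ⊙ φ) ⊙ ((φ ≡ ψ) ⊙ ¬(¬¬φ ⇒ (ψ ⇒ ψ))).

0.000

ψ ⇒ φ = min(1, 1 − 0.521 + 0.854) = min(1, 1.333) = 1.000
(ψ ⇒ φ) ⊙ φ = max(0, 1.000 + 0.854 − 1) = max(0, 0.854) = 0.854
φ ≡ ψ = 1 − |0.854 − 0.521| = 1 − 0.333 = 0.667
¬φ = 1 − 0.854 = 0.146
¬¬φ = 1 − 0.146 = 0.854
ψ ⇒ ψ = min(1, 1 − 0.521 + 0.521) = min(1, 1.000) = 1.000
¬¬φ ⇒ (ψ ⇒ ψ) = min(1, 1 − 0.854 + 1.000) = min(1, 1.146) = 1.000
¬(¬¬φ ⇒ (ψ ⇒ ψ)) = 1 − 1.000 = 0.000
(φ ≡ ψ) ⊙ ¬(¬¬φ ⇒ (ψ ⇒ ψ)) = max(0, 0.667 + 0.000 − 1) = max(0, -0.333) = 0.000
((ψ ⇒ φ) ⊙ φ) ⊙ ((φ ≡ ψ) ⊙ ¬(¬¬φ ⇒ (ψ ⇒ ψ))) = max(0, 0.854 + 0.000 − 1) = max(0, -0.146) = 0.000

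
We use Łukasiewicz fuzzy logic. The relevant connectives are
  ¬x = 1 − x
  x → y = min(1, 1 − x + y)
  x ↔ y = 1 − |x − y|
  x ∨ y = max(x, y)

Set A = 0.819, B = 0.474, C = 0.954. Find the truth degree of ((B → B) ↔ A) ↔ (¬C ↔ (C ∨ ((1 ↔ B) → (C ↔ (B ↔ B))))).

B → B = min(1, 1 − 0.474 + 0.474) = min(1, 1.000) = 1.000
(B → B) ↔ A = 1 − |1.000 − 0.819| = 1 − 0.181 = 0.819
¬C = 1 − 0.954 = 0.046
1 ↔ B = 1 − |1.000 − 0.474| = 1 − 0.526 = 0.474
B ↔ B = 1 − |0.474 − 0.474| = 1 − 0.000 = 1.000
C ↔ (B ↔ B) = 1 − |0.954 − 1.000| = 1 − 0.046 = 0.954
(1 ↔ B) → (C ↔ (B ↔ B)) = min(1, 1 − 0.474 + 0.954) = min(1, 1.480) = 1.000
C ∨ ((1 ↔ B) → (C ↔ (B ↔ B))) = max(0.954, 1.000) = 1.000
¬C ↔ (C ∨ ((1 ↔ B) → (C ↔ (B ↔ B)))) = 1 − |0.046 − 1.000| = 1 − 0.954 = 0.046
((B → B) ↔ A) ↔ (¬C ↔ (C ∨ ((1 ↔ B) → (C ↔ (B ↔ B))))) = 1 − |0.819 − 0.046| = 1 − 0.773 = 0.227

0.227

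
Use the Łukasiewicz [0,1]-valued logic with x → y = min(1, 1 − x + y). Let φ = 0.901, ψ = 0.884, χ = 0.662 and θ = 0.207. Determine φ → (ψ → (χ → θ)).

χ → θ = min(1, 1 − 0.662 + 0.207) = min(1, 0.545) = 0.545
ψ → (χ → θ) = min(1, 1 − 0.884 + 0.545) = min(1, 0.661) = 0.661
φ → (ψ → (χ → θ)) = min(1, 1 − 0.901 + 0.661) = min(1, 0.760) = 0.760

0.760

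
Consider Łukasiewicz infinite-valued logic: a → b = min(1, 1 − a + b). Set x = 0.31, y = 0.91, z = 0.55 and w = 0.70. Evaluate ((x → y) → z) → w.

x → y = min(1, 1 − 0.31 + 0.91) = min(1, 1.60) = 1.00
(x → y) → z = min(1, 1 − 1.00 + 0.55) = min(1, 0.55) = 0.55
((x → y) → z) → w = min(1, 1 − 0.55 + 0.70) = min(1, 1.15) = 1.00

1.00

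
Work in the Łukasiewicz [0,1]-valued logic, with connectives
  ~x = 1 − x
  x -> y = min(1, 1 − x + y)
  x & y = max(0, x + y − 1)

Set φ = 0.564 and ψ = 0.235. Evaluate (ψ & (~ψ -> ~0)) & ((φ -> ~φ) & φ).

0.000

~ψ = 1 − 0.235 = 0.765
~0 = 1 − 0.000 = 1.000
~ψ -> ~0 = min(1, 1 − 0.765 + 1.000) = min(1, 1.235) = 1.000
ψ & (~ψ -> ~0) = max(0, 0.235 + 1.000 − 1) = max(0, 0.235) = 0.235
~φ = 1 − 0.564 = 0.436
φ -> ~φ = min(1, 1 − 0.564 + 0.436) = min(1, 0.872) = 0.872
(φ -> ~φ) & φ = max(0, 0.872 + 0.564 − 1) = max(0, 0.436) = 0.436
(ψ & (~ψ -> ~0)) & ((φ -> ~φ) & φ) = max(0, 0.235 + 0.436 − 1) = max(0, -0.329) = 0.000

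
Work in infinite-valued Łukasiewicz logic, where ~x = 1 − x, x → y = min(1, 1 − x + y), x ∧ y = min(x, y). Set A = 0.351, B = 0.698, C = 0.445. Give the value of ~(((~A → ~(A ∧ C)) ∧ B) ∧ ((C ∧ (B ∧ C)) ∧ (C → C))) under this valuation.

~A = 1 − 0.351 = 0.649
A ∧ C = min(0.351, 0.445) = 0.351
~(A ∧ C) = 1 − 0.351 = 0.649
~A → ~(A ∧ C) = min(1, 1 − 0.649 + 0.649) = min(1, 1.000) = 1.000
(~A → ~(A ∧ C)) ∧ B = min(1.000, 0.698) = 0.698
B ∧ C = min(0.698, 0.445) = 0.445
C ∧ (B ∧ C) = min(0.445, 0.445) = 0.445
C → C = min(1, 1 − 0.445 + 0.445) = min(1, 1.000) = 1.000
(C ∧ (B ∧ C)) ∧ (C → C) = min(0.445, 1.000) = 0.445
((~A → ~(A ∧ C)) ∧ B) ∧ ((C ∧ (B ∧ C)) ∧ (C → C)) = min(0.698, 0.445) = 0.445
~(((~A → ~(A ∧ C)) ∧ B) ∧ ((C ∧ (B ∧ C)) ∧ (C → C))) = 1 − 0.445 = 0.555

0.555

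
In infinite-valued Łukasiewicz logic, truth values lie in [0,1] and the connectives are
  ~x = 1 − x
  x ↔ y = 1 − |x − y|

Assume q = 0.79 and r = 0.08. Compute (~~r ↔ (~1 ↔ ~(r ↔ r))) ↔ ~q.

~r = 1 − 0.08 = 0.92
~~r = 1 − 0.92 = 0.08
~1 = 1 − 1.00 = 0.00
r ↔ r = 1 − |0.08 − 0.08| = 1 − 0.00 = 1.00
~(r ↔ r) = 1 − 1.00 = 0.00
~1 ↔ ~(r ↔ r) = 1 − |0.00 − 0.00| = 1 − 0.00 = 1.00
~~r ↔ (~1 ↔ ~(r ↔ r)) = 1 − |0.08 − 1.00| = 1 − 0.92 = 0.08
~q = 1 − 0.79 = 0.21
(~~r ↔ (~1 ↔ ~(r ↔ r))) ↔ ~q = 1 − |0.08 − 0.21| = 1 − 0.13 = 0.87

0.87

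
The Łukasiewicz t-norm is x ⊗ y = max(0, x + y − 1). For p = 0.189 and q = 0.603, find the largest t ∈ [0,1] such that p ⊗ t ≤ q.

The residuum of the Łukasiewicz t-norm gives the supremum: min(1, 1 − 0.189 + 0.603).
1 − 0.189 + 0.603 = 1.414, so t = min(1, 1.414) = 1.000.
Check: 0.189 ⊗ 1.000 = max(0, 0.189) = 0.189 ≤ 0.603.

1.000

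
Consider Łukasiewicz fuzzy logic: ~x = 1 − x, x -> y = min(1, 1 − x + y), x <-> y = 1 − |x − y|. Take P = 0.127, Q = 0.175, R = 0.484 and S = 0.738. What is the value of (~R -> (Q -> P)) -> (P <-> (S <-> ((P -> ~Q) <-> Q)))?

~R = 1 − 0.484 = 0.516
Q -> P = min(1, 1 − 0.175 + 0.127) = min(1, 0.952) = 0.952
~R -> (Q -> P) = min(1, 1 − 0.516 + 0.952) = min(1, 1.436) = 1.000
~Q = 1 − 0.175 = 0.825
P -> ~Q = min(1, 1 − 0.127 + 0.825) = min(1, 1.698) = 1.000
(P -> ~Q) <-> Q = 1 − |1.000 − 0.175| = 1 − 0.825 = 0.175
S <-> ((P -> ~Q) <-> Q) = 1 − |0.738 − 0.175| = 1 − 0.563 = 0.437
P <-> (S <-> ((P -> ~Q) <-> Q)) = 1 − |0.127 − 0.437| = 1 − 0.310 = 0.690
(~R -> (Q -> P)) -> (P <-> (S <-> ((P -> ~Q) <-> Q))) = min(1, 1 − 1.000 + 0.690) = min(1, 0.690) = 0.690

0.690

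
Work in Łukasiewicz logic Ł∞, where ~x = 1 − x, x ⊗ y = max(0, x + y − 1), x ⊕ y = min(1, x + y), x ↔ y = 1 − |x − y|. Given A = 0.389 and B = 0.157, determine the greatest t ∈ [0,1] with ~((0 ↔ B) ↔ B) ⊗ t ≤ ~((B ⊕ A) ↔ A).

0.471

0 ↔ B = 1 − |0.000 − 0.157| = 1 − 0.157 = 0.843
(0 ↔ B) ↔ B = 1 − |0.843 − 0.157| = 1 − 0.686 = 0.314
~((0 ↔ B) ↔ B) = 1 − 0.314 = 0.686
So the left factor is ~((0 ↔ B) ↔ B) = 0.686.
B ⊕ A = min(1, 0.157 + 0.389) = min(1, 0.546) = 0.546
(B ⊕ A) ↔ A = 1 − |0.546 − 0.389| = 1 − 0.157 = 0.843
~((B ⊕ A) ↔ A) = 1 − 0.843 = 0.157
So the right-hand bound is ~((B ⊕ A) ↔ A) = 0.157.
The residuum of the Łukasiewicz t-norm gives the supremum: min(1, 1 − 0.686 + 0.157).
1 − 0.686 + 0.157 = 0.471, so t = min(1, 0.471) = 0.471.
Check: 0.686 ⊗ 0.471 = max(0, 0.157) = 0.157 ≤ 0.157.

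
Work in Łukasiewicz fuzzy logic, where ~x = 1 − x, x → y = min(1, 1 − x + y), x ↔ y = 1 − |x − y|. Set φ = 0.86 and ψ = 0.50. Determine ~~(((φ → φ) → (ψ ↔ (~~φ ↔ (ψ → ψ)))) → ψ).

φ → φ = min(1, 1 − 0.86 + 0.86) = min(1, 1.00) = 1.00
~φ = 1 − 0.86 = 0.14
~~φ = 1 − 0.14 = 0.86
ψ → ψ = min(1, 1 − 0.50 + 0.50) = min(1, 1.00) = 1.00
~~φ ↔ (ψ → ψ) = 1 − |0.86 − 1.00| = 1 − 0.14 = 0.86
ψ ↔ (~~φ ↔ (ψ → ψ)) = 1 − |0.50 − 0.86| = 1 − 0.36 = 0.64
(φ → φ) → (ψ ↔ (~~φ ↔ (ψ → ψ))) = min(1, 1 − 1.00 + 0.64) = min(1, 0.64) = 0.64
((φ → φ) → (ψ ↔ (~~φ ↔ (ψ → ψ)))) → ψ = min(1, 1 − 0.64 + 0.50) = min(1, 0.86) = 0.86
~(((φ → φ) → (ψ ↔ (~~φ ↔ (ψ → ψ)))) → ψ) = 1 − 0.86 = 0.14
~~(((φ → φ) → (ψ ↔ (~~φ ↔ (ψ → ψ)))) → ψ) = 1 − 0.14 = 0.86

0.86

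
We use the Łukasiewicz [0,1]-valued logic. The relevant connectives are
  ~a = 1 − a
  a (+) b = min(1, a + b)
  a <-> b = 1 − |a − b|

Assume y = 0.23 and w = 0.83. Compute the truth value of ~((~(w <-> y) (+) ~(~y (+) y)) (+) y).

w <-> y = 1 − |0.83 − 0.23| = 1 − 0.60 = 0.40
~(w <-> y) = 1 − 0.40 = 0.60
~y = 1 − 0.23 = 0.77
~y (+) y = min(1, 0.77 + 0.23) = min(1, 1.00) = 1.00
~(~y (+) y) = 1 − 1.00 = 0.00
~(w <-> y) (+) ~(~y (+) y) = min(1, 0.60 + 0.00) = min(1, 0.60) = 0.60
(~(w <-> y) (+) ~(~y (+) y)) (+) y = min(1, 0.60 + 0.23) = min(1, 0.83) = 0.83
~((~(w <-> y) (+) ~(~y (+) y)) (+) y) = 1 − 0.83 = 0.17

0.17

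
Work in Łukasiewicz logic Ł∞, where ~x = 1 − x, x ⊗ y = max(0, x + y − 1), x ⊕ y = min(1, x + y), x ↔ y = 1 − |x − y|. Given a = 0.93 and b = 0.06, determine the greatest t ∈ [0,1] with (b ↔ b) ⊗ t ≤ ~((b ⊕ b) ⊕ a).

b ↔ b = 1 − |0.06 − 0.06| = 1 − 0.00 = 1.00
So the left factor is b ↔ b = 1.00.
b ⊕ b = min(1, 0.06 + 0.06) = min(1, 0.12) = 0.12
(b ⊕ b) ⊕ a = min(1, 0.12 + 0.93) = min(1, 1.05) = 1.00
~((b ⊕ b) ⊕ a) = 1 − 1.00 = 0.00
So the right-hand bound is ~((b ⊕ b) ⊕ a) = 0.00.
The residuum of the Łukasiewicz t-norm gives the supremum: min(1, 1 − 1.00 + 0.00).
1 − 1.00 + 0.00 = 0.00, so t = min(1, 0.00) = 0.00.
Check: 1.00 ⊗ 0.00 = max(0, 0.00) = 0.00 ≤ 0.00.

0.00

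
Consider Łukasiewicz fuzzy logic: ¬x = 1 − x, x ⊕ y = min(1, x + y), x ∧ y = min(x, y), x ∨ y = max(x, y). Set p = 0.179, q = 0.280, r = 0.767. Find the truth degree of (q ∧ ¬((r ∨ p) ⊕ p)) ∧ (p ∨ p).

0.054

r ∨ p = max(0.767, 0.179) = 0.767
(r ∨ p) ⊕ p = min(1, 0.767 + 0.179) = min(1, 0.946) = 0.946
¬((r ∨ p) ⊕ p) = 1 − 0.946 = 0.054
q ∧ ¬((r ∨ p) ⊕ p) = min(0.280, 0.054) = 0.054
p ∨ p = max(0.179, 0.179) = 0.179
(q ∧ ¬((r ∨ p) ⊕ p)) ∧ (p ∨ p) = min(0.054, 0.179) = 0.054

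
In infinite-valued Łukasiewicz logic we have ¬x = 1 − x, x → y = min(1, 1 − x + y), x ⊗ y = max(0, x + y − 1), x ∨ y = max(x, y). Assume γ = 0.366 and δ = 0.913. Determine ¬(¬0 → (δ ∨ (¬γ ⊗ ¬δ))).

¬0 = 1 − 0.000 = 1.000
¬γ = 1 − 0.366 = 0.634
¬δ = 1 − 0.913 = 0.087
¬γ ⊗ ¬δ = max(0, 0.634 + 0.087 − 1) = max(0, -0.279) = 0.000
δ ∨ (¬γ ⊗ ¬δ) = max(0.913, 0.000) = 0.913
¬0 → (δ ∨ (¬γ ⊗ ¬δ)) = min(1, 1 − 1.000 + 0.913) = min(1, 0.913) = 0.913
¬(¬0 → (δ ∨ (¬γ ⊗ ¬δ))) = 1 − 0.913 = 0.087

0.087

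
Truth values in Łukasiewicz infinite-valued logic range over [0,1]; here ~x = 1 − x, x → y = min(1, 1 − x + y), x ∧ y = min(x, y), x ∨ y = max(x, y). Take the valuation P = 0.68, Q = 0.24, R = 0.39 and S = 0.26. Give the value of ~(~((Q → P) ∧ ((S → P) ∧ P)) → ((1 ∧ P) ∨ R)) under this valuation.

0.00

Q → P = min(1, 1 − 0.24 + 0.68) = min(1, 1.44) = 1.00
S → P = min(1, 1 − 0.26 + 0.68) = min(1, 1.42) = 1.00
(S → P) ∧ P = min(1.00, 0.68) = 0.68
(Q → P) ∧ ((S → P) ∧ P) = min(1.00, 0.68) = 0.68
~((Q → P) ∧ ((S → P) ∧ P)) = 1 − 0.68 = 0.32
1 ∧ P = min(1.00, 0.68) = 0.68
(1 ∧ P) ∨ R = max(0.68, 0.39) = 0.68
~((Q → P) ∧ ((S → P) ∧ P)) → ((1 ∧ P) ∨ R) = min(1, 1 − 0.32 + 0.68) = min(1, 1.36) = 1.00
~(~((Q → P) ∧ ((S → P) ∧ P)) → ((1 ∧ P) ∨ R)) = 1 − 1.00 = 0.00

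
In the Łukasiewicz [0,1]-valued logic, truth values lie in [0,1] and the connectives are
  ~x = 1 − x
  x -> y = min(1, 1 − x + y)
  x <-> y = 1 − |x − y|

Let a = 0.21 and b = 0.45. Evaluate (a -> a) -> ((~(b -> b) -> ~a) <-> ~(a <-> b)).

0.24

a -> a = min(1, 1 − 0.21 + 0.21) = min(1, 1.00) = 1.00
b -> b = min(1, 1 − 0.45 + 0.45) = min(1, 1.00) = 1.00
~(b -> b) = 1 − 1.00 = 0.00
~a = 1 − 0.21 = 0.79
~(b -> b) -> ~a = min(1, 1 − 0.00 + 0.79) = min(1, 1.79) = 1.00
a <-> b = 1 − |0.21 − 0.45| = 1 − 0.24 = 0.76
~(a <-> b) = 1 − 0.76 = 0.24
(~(b -> b) -> ~a) <-> ~(a <-> b) = 1 − |1.00 − 0.24| = 1 − 0.76 = 0.24
(a -> a) -> ((~(b -> b) -> ~a) <-> ~(a <-> b)) = min(1, 1 − 1.00 + 0.24) = min(1, 0.24) = 0.24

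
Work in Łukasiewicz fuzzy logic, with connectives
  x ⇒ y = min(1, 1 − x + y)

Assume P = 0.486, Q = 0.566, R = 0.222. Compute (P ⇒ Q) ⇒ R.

P ⇒ Q = min(1, 1 − 0.486 + 0.566) = min(1, 1.080) = 1.000
(P ⇒ Q) ⇒ R = min(1, 1 − 1.000 + 0.222) = min(1, 0.222) = 0.222

0.222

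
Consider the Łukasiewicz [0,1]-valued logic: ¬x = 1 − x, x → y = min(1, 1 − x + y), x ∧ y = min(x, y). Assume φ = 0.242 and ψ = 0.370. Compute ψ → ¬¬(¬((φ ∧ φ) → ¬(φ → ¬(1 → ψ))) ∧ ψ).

0.872

φ ∧ φ = min(0.242, 0.242) = 0.242
1 → ψ = min(1, 1 − 1.000 + 0.370) = min(1, 0.370) = 0.370
¬(1 → ψ) = 1 − 0.370 = 0.630
φ → ¬(1 → ψ) = min(1, 1 − 0.242 + 0.630) = min(1, 1.388) = 1.000
¬(φ → ¬(1 → ψ)) = 1 − 1.000 = 0.000
(φ ∧ φ) → ¬(φ → ¬(1 → ψ)) = min(1, 1 − 0.242 + 0.000) = min(1, 0.758) = 0.758
¬((φ ∧ φ) → ¬(φ → ¬(1 → ψ))) = 1 − 0.758 = 0.242
¬((φ ∧ φ) → ¬(φ → ¬(1 → ψ))) ∧ ψ = min(0.242, 0.370) = 0.242
¬(¬((φ ∧ φ) → ¬(φ → ¬(1 → ψ))) ∧ ψ) = 1 − 0.242 = 0.758
¬¬(¬((φ ∧ φ) → ¬(φ → ¬(1 → ψ))) ∧ ψ) = 1 − 0.758 = 0.242
ψ → ¬¬(¬((φ ∧ φ) → ¬(φ → ¬(1 → ψ))) ∧ ψ) = min(1, 1 − 0.370 + 0.242) = min(1, 0.872) = 0.872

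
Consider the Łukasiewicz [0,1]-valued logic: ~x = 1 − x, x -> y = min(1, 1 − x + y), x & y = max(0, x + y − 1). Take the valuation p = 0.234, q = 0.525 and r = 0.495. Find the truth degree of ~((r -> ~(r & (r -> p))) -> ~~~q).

r -> p = min(1, 1 − 0.495 + 0.234) = min(1, 0.739) = 0.739
r & (r -> p) = max(0, 0.495 + 0.739 − 1) = max(0, 0.234) = 0.234
~(r & (r -> p)) = 1 − 0.234 = 0.766
r -> ~(r & (r -> p)) = min(1, 1 − 0.495 + 0.766) = min(1, 1.271) = 1.000
~q = 1 − 0.525 = 0.475
~~q = 1 − 0.475 = 0.525
~~~q = 1 − 0.525 = 0.475
(r -> ~(r & (r -> p))) -> ~~~q = min(1, 1 − 1.000 + 0.475) = min(1, 0.475) = 0.475
~((r -> ~(r & (r -> p))) -> ~~~q) = 1 − 0.475 = 0.525

0.525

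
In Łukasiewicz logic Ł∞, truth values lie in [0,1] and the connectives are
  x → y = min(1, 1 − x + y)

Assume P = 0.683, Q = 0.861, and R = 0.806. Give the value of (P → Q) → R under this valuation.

P → Q = min(1, 1 − 0.683 + 0.861) = min(1, 1.178) = 1.000
(P → Q) → R = min(1, 1 − 1.000 + 0.806) = min(1, 0.806) = 0.806

0.806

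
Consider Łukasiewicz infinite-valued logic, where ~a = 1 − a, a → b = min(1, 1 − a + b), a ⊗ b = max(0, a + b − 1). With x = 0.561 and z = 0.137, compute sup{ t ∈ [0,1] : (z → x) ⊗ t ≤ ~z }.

0.863

z → x = min(1, 1 − 0.137 + 0.561) = min(1, 1.424) = 1.000
So the left factor is z → x = 1.000.
~z = 1 − 0.137 = 0.863
So the right-hand bound is ~z = 0.863.
The residuum of the Łukasiewicz t-norm gives the supremum: min(1, 1 − 1.000 + 0.863).
1 − 1.000 + 0.863 = 0.863, so t = min(1, 0.863) = 0.863.
Check: 1.000 ⊗ 0.863 = max(0, 0.863) = 0.863 ≤ 0.863.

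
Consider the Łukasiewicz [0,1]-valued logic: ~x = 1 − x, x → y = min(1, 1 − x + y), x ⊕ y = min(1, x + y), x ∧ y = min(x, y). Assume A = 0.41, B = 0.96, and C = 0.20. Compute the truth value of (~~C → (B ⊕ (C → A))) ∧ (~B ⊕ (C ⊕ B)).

~C = 1 − 0.20 = 0.80
~~C = 1 − 0.80 = 0.20
C → A = min(1, 1 − 0.20 + 0.41) = min(1, 1.21) = 1.00
B ⊕ (C → A) = min(1, 0.96 + 1.00) = min(1, 1.96) = 1.00
~~C → (B ⊕ (C → A)) = min(1, 1 − 0.20 + 1.00) = min(1, 1.80) = 1.00
~B = 1 − 0.96 = 0.04
C ⊕ B = min(1, 0.20 + 0.96) = min(1, 1.16) = 1.00
~B ⊕ (C ⊕ B) = min(1, 0.04 + 1.00) = min(1, 1.04) = 1.00
(~~C → (B ⊕ (C → A))) ∧ (~B ⊕ (C ⊕ B)) = min(1.00, 1.00) = 1.00

1.00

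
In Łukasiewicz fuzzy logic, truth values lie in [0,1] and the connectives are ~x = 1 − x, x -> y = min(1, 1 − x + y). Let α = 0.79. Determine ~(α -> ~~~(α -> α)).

α -> α = min(1, 1 − 0.79 + 0.79) = min(1, 1.00) = 1.00
~(α -> α) = 1 − 1.00 = 0.00
~~(α -> α) = 1 − 0.00 = 1.00
~~~(α -> α) = 1 − 1.00 = 0.00
α -> ~~~(α -> α) = min(1, 1 − 0.79 + 0.00) = min(1, 0.21) = 0.21
~(α -> ~~~(α -> α)) = 1 − 0.21 = 0.79

0.79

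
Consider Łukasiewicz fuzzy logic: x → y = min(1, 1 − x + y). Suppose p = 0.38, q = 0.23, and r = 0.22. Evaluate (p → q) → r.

p → q = min(1, 1 − 0.38 + 0.23) = min(1, 0.85) = 0.85
(p → q) → r = min(1, 1 − 0.85 + 0.22) = min(1, 0.37) = 0.37

0.37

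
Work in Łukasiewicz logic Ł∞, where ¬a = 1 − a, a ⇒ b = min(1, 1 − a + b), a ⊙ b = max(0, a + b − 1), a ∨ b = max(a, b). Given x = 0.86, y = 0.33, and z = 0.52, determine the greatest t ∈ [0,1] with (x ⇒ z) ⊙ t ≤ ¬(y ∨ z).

0.82

x ⇒ z = min(1, 1 − 0.86 + 0.52) = min(1, 0.66) = 0.66
So the left factor is x ⇒ z = 0.66.
y ∨ z = max(0.33, 0.52) = 0.52
¬(y ∨ z) = 1 − 0.52 = 0.48
So the right-hand bound is ¬(y ∨ z) = 0.48.
The residuum of the Łukasiewicz t-norm gives the supremum: min(1, 1 − 0.66 + 0.48).
1 − 0.66 + 0.48 = 0.82, so t = min(1, 0.82) = 0.82.
Check: 0.66 ⊙ 0.82 = max(0, 0.48) = 0.48 ≤ 0.48.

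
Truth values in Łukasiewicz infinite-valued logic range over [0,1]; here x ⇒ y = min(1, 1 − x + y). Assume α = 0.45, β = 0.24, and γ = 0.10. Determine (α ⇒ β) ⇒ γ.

0.31

α ⇒ β = min(1, 1 − 0.45 + 0.24) = min(1, 0.79) = 0.79
(α ⇒ β) ⇒ γ = min(1, 1 − 0.79 + 0.10) = min(1, 0.31) = 0.31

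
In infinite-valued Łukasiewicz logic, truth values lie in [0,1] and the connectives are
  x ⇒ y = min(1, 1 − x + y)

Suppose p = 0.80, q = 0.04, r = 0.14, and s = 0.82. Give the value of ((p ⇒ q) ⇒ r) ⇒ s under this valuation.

p ⇒ q = min(1, 1 − 0.80 + 0.04) = min(1, 0.24) = 0.24
(p ⇒ q) ⇒ r = min(1, 1 − 0.24 + 0.14) = min(1, 0.90) = 0.90
((p ⇒ q) ⇒ r) ⇒ s = min(1, 1 − 0.90 + 0.82) = min(1, 0.92) = 0.92

0.92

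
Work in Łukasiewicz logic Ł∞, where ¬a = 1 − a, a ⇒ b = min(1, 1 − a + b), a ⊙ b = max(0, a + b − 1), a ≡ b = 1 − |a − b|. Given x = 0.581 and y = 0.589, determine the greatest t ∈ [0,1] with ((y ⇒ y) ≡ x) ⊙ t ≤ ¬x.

y ⇒ y = min(1, 1 − 0.589 + 0.589) = min(1, 1.000) = 1.000
(y ⇒ y) ≡ x = 1 − |1.000 − 0.581| = 1 − 0.419 = 0.581
So the left factor is (y ⇒ y) ≡ x = 0.581.
¬x = 1 − 0.581 = 0.419
So the right-hand bound is ¬x = 0.419.
The residuum of the Łukasiewicz t-norm gives the supremum: min(1, 1 − 0.581 + 0.419).
1 − 0.581 + 0.419 = 0.838, so t = min(1, 0.838) = 0.838.
Check: 0.581 ⊙ 0.838 = max(0, 0.419) = 0.419 ≤ 0.419.

0.838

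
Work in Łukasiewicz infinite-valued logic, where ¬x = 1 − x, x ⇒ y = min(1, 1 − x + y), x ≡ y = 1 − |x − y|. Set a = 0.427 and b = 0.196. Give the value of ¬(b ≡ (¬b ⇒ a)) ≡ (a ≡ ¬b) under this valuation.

¬b = 1 − 0.196 = 0.804
¬b ⇒ a = min(1, 1 − 0.804 + 0.427) = min(1, 0.623) = 0.623
b ≡ (¬b ⇒ a) = 1 − |0.196 − 0.623| = 1 − 0.427 = 0.573
¬(b ≡ (¬b ⇒ a)) = 1 − 0.573 = 0.427
a ≡ ¬b = 1 − |0.427 − 0.804| = 1 − 0.377 = 0.623
¬(b ≡ (¬b ⇒ a)) ≡ (a ≡ ¬b) = 1 − |0.427 − 0.623| = 1 − 0.196 = 0.804

0.804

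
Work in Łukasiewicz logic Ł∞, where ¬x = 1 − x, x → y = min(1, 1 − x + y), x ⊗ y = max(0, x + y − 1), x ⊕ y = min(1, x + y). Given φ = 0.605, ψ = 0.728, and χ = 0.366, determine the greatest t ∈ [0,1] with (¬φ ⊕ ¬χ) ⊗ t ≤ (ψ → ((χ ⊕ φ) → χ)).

¬φ = 1 − 0.605 = 0.395
¬χ = 1 − 0.366 = 0.634
¬φ ⊕ ¬χ = min(1, 0.395 + 0.634) = min(1, 1.029) = 1.000
So the left factor is ¬φ ⊕ ¬χ = 1.000.
χ ⊕ φ = min(1, 0.366 + 0.605) = min(1, 0.971) = 0.971
(χ ⊕ φ) → χ = min(1, 1 − 0.971 + 0.366) = min(1, 0.395) = 0.395
ψ → ((χ ⊕ φ) → χ) = min(1, 1 − 0.728 + 0.395) = min(1, 0.667) = 0.667
So the right-hand bound is ψ → ((χ ⊕ φ) → χ) = 0.667.
The residuum of the Łukasiewicz t-norm gives the supremum: min(1, 1 − 1.000 + 0.667).
1 − 1.000 + 0.667 = 0.667, so t = min(1, 0.667) = 0.667.
Check: 1.000 ⊗ 0.667 = max(0, 0.667) = 0.667 ≤ 0.667.

0.667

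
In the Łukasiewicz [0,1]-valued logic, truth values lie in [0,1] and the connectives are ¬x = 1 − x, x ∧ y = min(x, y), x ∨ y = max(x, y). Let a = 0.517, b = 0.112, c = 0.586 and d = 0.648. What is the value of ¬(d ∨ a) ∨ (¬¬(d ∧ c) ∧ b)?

d ∨ a = max(0.648, 0.517) = 0.648
¬(d ∨ a) = 1 − 0.648 = 0.352
d ∧ c = min(0.648, 0.586) = 0.586
¬(d ∧ c) = 1 − 0.586 = 0.414
¬¬(d ∧ c) = 1 − 0.414 = 0.586
¬¬(d ∧ c) ∧ b = min(0.586, 0.112) = 0.112
¬(d ∨ a) ∨ (¬¬(d ∧ c) ∧ b) = max(0.352, 0.112) = 0.352

0.352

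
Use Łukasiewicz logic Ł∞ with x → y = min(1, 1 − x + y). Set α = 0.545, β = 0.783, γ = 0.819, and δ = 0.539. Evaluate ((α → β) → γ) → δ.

α → β = min(1, 1 − 0.545 + 0.783) = min(1, 1.238) = 1.000
(α → β) → γ = min(1, 1 − 1.000 + 0.819) = min(1, 0.819) = 0.819
((α → β) → γ) → δ = min(1, 1 − 0.819 + 0.539) = min(1, 0.720) = 0.720

0.720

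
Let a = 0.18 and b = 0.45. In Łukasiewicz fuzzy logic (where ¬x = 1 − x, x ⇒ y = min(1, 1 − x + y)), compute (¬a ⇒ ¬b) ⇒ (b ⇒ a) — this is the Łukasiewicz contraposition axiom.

¬a = 1 − 0.18 = 0.82
¬b = 1 − 0.45 = 0.55
¬a ⇒ ¬b = min(1, 1 − 0.82 + 0.55) = min(1, 0.73) = 0.73
b ⇒ a = min(1, 1 − 0.45 + 0.18) = min(1, 0.73) = 0.73
(¬a ⇒ ¬b) ⇒ (b ⇒ a) = min(1, 1 − 0.73 + 0.73) = min(1, 1.00) = 1.00
(As expected: an axiom of Ł∞, always 1.)

1.00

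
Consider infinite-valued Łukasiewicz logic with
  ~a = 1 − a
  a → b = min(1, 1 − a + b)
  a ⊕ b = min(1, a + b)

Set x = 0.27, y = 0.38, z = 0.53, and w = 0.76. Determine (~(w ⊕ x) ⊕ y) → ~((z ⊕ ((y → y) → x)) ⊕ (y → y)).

w ⊕ x = min(1, 0.76 + 0.27) = min(1, 1.03) = 1.00
~(w ⊕ x) = 1 − 1.00 = 0.00
~(w ⊕ x) ⊕ y = min(1, 0.00 + 0.38) = min(1, 0.38) = 0.38
y → y = min(1, 1 − 0.38 + 0.38) = min(1, 1.00) = 1.00
(y → y) → x = min(1, 1 − 1.00 + 0.27) = min(1, 0.27) = 0.27
z ⊕ ((y → y) → x) = min(1, 0.53 + 0.27) = min(1, 0.80) = 0.80
(z ⊕ ((y → y) → x)) ⊕ (y → y) = min(1, 0.80 + 1.00) = min(1, 1.80) = 1.00
~((z ⊕ ((y → y) → x)) ⊕ (y → y)) = 1 − 1.00 = 0.00
(~(w ⊕ x) ⊕ y) → ~((z ⊕ ((y → y) → x)) ⊕ (y → y)) = min(1, 1 − 0.38 + 0.00) = min(1, 0.62) = 0.62

0.62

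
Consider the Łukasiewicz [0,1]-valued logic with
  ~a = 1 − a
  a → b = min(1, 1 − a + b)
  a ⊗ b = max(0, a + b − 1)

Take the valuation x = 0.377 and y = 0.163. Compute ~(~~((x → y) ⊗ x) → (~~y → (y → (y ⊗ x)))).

x → y = min(1, 1 − 0.377 + 0.163) = min(1, 0.786) = 0.786
(x → y) ⊗ x = max(0, 0.786 + 0.377 − 1) = max(0, 0.163) = 0.163
~((x → y) ⊗ x) = 1 − 0.163 = 0.837
~~((x → y) ⊗ x) = 1 − 0.837 = 0.163
~y = 1 − 0.163 = 0.837
~~y = 1 − 0.837 = 0.163
y ⊗ x = max(0, 0.163 + 0.377 − 1) = max(0, -0.460) = 0.000
y → (y ⊗ x) = min(1, 1 − 0.163 + 0.000) = min(1, 0.837) = 0.837
~~y → (y → (y ⊗ x)) = min(1, 1 − 0.163 + 0.837) = min(1, 1.674) = 1.000
~~((x → y) ⊗ x) → (~~y → (y → (y ⊗ x))) = min(1, 1 − 0.163 + 1.000) = min(1, 1.837) = 1.000
~(~~((x → y) ⊗ x) → (~~y → (y → (y ⊗ x)))) = 1 − 1.000 = 0.000

0.000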